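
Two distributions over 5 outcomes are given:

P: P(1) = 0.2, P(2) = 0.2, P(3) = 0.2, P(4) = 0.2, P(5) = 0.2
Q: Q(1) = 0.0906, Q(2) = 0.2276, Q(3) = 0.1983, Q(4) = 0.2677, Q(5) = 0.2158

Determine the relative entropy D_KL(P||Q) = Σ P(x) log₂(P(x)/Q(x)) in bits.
0.0876 bits

D_KL(P||Q) = Σ P(x) log₂(P(x)/Q(x))

Computing term by term:
  P(1)·log₂(P(1)/Q(1)) = 0.2·log₂(0.2/0.0906) = 0.22848
  P(2)·log₂(P(2)/Q(2)) = 0.2·log₂(0.2/0.2276) = -0.03730
  P(3)·log₂(P(3)/Q(3)) = 0.2·log₂(0.2/0.1983) = 0.00246
  P(4)·log₂(P(4)/Q(4)) = 0.2·log₂(0.2/0.2677) = -0.08412
  P(5)·log₂(P(5)/Q(5)) = 0.2·log₂(0.2/0.2158) = -0.02194

D_KL(P||Q) = 0.22848 - 0.03730 + 0.00246 - 0.08412 - 0.02194 = 0.08758 ≈ 0.0876 bits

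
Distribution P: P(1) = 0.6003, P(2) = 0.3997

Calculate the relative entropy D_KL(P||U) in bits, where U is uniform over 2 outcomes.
0.0292 bits

U(i) = 1/2 for all i

D_KL(P||U) = Σ P(x) log₂(P(x) / (1/2))
           = Σ P(x) log₂(P(x)) + log₂(2)
           = log₂(2) - H(P)

H(P) = -Σ P(x) log₂(P(x)):
  -P(1)·log₂(P(1)) = -(0.6003)·log₂(0.6003) = 0.44197
  -P(2)·log₂(P(2)) = -(0.3997)·log₂(0.3997) = 0.52881
H(P) = 0.44197 + 0.52881 = 0.97078 bits

log₂(2) = 1.00000 bits

D_KL(P||U) = 1.00000 - 0.97078 = 0.02922 ≈ 0.0292 bits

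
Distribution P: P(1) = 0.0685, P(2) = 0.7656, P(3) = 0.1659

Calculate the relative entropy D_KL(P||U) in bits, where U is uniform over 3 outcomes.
0.5951 bits

U(i) = 1/3 for all i

D_KL(P||U) = Σ P(x) log₂(P(x) / (1/3))
           = Σ P(x) log₂(P(x)) + log₂(3)
           = log₂(3) - H(P)

H(P) = -Σ P(x) log₂(P(x)):
  -P(1)·log₂(P(1)) = -(0.0685)·log₂(0.0685) = 0.26494
  -P(2)·log₂(P(2)) = -(0.7656)·log₂(0.7656) = 0.29501
  -P(3)·log₂(P(3)) = -(0.1659)·log₂(0.1659) = 0.42995
H(P) = 0.26494 + 0.29501 + 0.42995 = 0.98990 bits

log₂(3) = 1.58496 bits

D_KL(P||U) = 1.58496 - 0.98990 = 0.59506 ≈ 0.5951 bits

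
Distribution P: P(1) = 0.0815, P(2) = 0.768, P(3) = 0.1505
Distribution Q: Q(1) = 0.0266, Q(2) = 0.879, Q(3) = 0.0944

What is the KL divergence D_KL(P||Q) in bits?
0.0834 bits

D_KL(P||Q) = Σ P(x) log₂(P(x)/Q(x))

Computing term by term:
  P(1)·log₂(P(1)/Q(1)) = 0.0815·log₂(0.0815/0.0266) = 0.13165
  P(2)·log₂(P(2)/Q(2)) = 0.768·log₂(0.768/0.879) = -0.14957
  P(3)·log₂(P(3)/Q(3)) = 0.1505·log₂(0.1505/0.0944) = 0.10127

D_KL(P||Q) = 0.13165 - 0.14957 + 0.10127 = 0.08335 ≈ 0.0834 bits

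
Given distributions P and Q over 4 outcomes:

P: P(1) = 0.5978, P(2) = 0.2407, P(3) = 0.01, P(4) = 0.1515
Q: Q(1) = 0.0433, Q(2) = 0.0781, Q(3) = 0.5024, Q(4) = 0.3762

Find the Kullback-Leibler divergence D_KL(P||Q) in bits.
2.3996 bits

D_KL(P||Q) = Σ P(x) log₂(P(x)/Q(x))

Computing term by term:
  P(1)·log₂(P(1)/Q(1)) = 0.5978·log₂(0.5978/0.0433) = 2.26400
  P(2)·log₂(P(2)/Q(2)) = 0.2407·log₂(0.2407/0.0781) = 0.39086
  P(3)·log₂(P(3)/Q(3)) = 0.01·log₂(0.01/0.5024) = -0.05651
  P(4)·log₂(P(4)/Q(4)) = 0.1515·log₂(0.1515/0.3762) = -0.19880

D_KL(P||Q) = 2.26400 + 0.39086 - 0.05651 - 0.19880 = 2.39955 ≈ 2.3996 bits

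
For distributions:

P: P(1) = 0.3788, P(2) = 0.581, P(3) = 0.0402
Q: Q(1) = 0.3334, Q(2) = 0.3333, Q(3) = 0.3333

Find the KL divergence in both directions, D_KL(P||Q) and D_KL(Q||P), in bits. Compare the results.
D_KL(P||Q) = 0.4129 bits, D_KL(Q||P) = 0.6885 bits. D_KL(Q||P) is larger than D_KL(P||Q) by 0.2756 bits; the two directions differ.

D_KL(P||Q) = Σ P(x) log₂(P(x)/Q(x))

Computing term by term:
  P(1)·log₂(P(1)/Q(1)) = 0.3788·log₂(0.3788/0.3334) = 0.06977
  P(2)·log₂(P(2)/Q(2)) = 0.581·log₂(0.581/0.3333) = 0.46580
  P(3)·log₂(P(3)/Q(3)) = 0.0402·log₂(0.0402/0.3333) = -0.12267

D_KL(P||Q) = 0.06977 + 0.46580 - 0.12267 = 0.41290 ≈ 0.4129 bits

D_KL(Q||P) = Σ Q(x) log₂(Q(x)/P(x))

Computing term by term:
  Q(1)·log₂(Q(1)/P(1)) = 0.3334·log₂(0.3334/0.3788) = -0.06141
  Q(2)·log₂(Q(2)/P(2)) = 0.3333·log₂(0.3333/0.581) = -0.26721
  Q(3)·log₂(Q(3)/P(3)) = 0.3333·log₂(0.3333/0.0402) = 1.01708

D_KL(Q||P) = -0.06141 - 0.26721 + 1.01708 = 0.68846 ≈ 0.6885 bits

These are NOT equal (difference: 0.2756 bits). KL divergence is asymmetric: D_KL(P||Q) ≠ D_KL(Q||P) in general.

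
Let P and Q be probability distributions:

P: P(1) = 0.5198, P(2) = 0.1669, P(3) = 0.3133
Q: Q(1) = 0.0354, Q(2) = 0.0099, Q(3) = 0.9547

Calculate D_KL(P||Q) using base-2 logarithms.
2.1914 bits

D_KL(P||Q) = Σ P(x) log₂(P(x)/Q(x))

Computing term by term:
  P(1)·log₂(P(1)/Q(1)) = 0.5198·log₂(0.5198/0.0354) = 2.01482
  P(2)·log₂(P(2)/Q(2)) = 0.1669·log₂(0.1669/0.0099) = 0.68019
  P(3)·log₂(P(3)/Q(3)) = 0.3133·log₂(0.3133/0.9547) = -0.50363

D_KL(P||Q) = 2.01482 + 0.68019 - 0.50363 = 2.19138 ≈ 2.1914 bits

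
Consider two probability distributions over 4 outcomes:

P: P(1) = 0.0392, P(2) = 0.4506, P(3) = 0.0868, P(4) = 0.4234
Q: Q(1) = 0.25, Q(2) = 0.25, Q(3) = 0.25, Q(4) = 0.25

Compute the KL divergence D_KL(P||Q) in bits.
0.4675 bits

D_KL(P||Q) = Σ P(x) log₂(P(x)/Q(x))

Computing term by term:
  P(1)·log₂(P(1)/Q(1)) = 0.0392·log₂(0.0392/0.25) = -0.10478
  P(2)·log₂(P(2)/Q(2)) = 0.4506·log₂(0.4506/0.25) = 0.38297
  P(3)·log₂(P(3)/Q(3)) = 0.0868·log₂(0.0868/0.25) = -0.13247
  P(4)·log₂(P(4)/Q(4)) = 0.4234·log₂(0.4234/0.25) = 0.32182

D_KL(P||Q) = -0.10478 + 0.38297 - 0.13247 + 0.32182 = 0.46754 ≈ 0.4675 bits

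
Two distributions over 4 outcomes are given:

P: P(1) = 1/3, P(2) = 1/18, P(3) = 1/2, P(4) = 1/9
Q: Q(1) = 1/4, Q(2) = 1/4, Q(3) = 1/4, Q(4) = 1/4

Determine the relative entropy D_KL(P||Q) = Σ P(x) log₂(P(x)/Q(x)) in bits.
0.3878 bits

D_KL(P||Q) = Σ P(x) log₂(P(x)/Q(x))

Computing term by term:
  P(1)·log₂(P(1)/Q(1)) = (1/3)·log₂((1/3)/(1/4)) = 0.13835
  P(2)·log₂(P(2)/Q(2)) = (1/18)·log₂((1/18)/(1/4)) = -0.12055
  P(3)·log₂(P(3)/Q(3)) = (1/2)·log₂((1/2)/(1/4)) = 0.50000
  P(4)·log₂(P(4)/Q(4)) = (1/9)·log₂((1/9)/(1/4)) = -0.12999

D_KL(P||Q) = 0.13835 - 0.12055 + 0.50000 - 0.12999 = 0.38781 ≈ 0.3878 bits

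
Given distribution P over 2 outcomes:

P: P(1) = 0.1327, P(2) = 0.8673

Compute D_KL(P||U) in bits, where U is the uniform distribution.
0.4352 bits

U(i) = 1/2 for all i

D_KL(P||U) = Σ P(x) log₂(P(x) / (1/2))
           = Σ P(x) log₂(P(x)) + log₂(2)
           = log₂(2) - H(P)

H(P) = -Σ P(x) log₂(P(x)):
  -P(1)·log₂(P(1)) = -(0.1327)·log₂(0.1327) = 0.38666
  -P(2)·log₂(P(2)) = -(0.8673)·log₂(0.8673) = 0.17814
H(P) = 0.38666 + 0.17814 = 0.56480 bits

log₂(2) = 1.00000 bits

D_KL(P||U) = 1.00000 - 0.56480 = 0.43520 ≈ 0.4352 bits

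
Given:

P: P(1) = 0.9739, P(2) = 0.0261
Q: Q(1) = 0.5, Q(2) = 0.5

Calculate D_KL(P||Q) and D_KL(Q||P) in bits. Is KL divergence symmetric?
D_KL(P||Q) = 0.8256 bits, D_KL(Q||P) = 1.6490 bits. No, KL divergence is not symmetric.

D_KL(P||Q) = Σ P(x) log₂(P(x)/Q(x))

Computing term by term:
  P(1)·log₂(P(1)/Q(1)) = 0.9739·log₂(0.9739/0.5) = 0.93674
  P(2)·log₂(P(2)/Q(2)) = 0.0261·log₂(0.0261/0.5) = -0.11118

D_KL(P||Q) = 0.93674 - 0.11118 = 0.82556 ≈ 0.8256 bits

D_KL(Q||P) = Σ Q(x) log₂(Q(x)/P(x))

Computing term by term:
  Q(1)·log₂(Q(1)/P(1)) = 0.5·log₂(0.5/0.9739) = -0.48092
  Q(2)·log₂(Q(2)/P(2)) = 0.5·log₂(0.5/0.0261) = 2.12990

D_KL(Q||P) = -0.48092 + 2.12990 = 1.64898 ≈ 1.6490 bits

These are NOT equal (difference: 0.8234 bits). KL divergence is asymmetric: D_KL(P||Q) ≠ D_KL(Q||P) in general.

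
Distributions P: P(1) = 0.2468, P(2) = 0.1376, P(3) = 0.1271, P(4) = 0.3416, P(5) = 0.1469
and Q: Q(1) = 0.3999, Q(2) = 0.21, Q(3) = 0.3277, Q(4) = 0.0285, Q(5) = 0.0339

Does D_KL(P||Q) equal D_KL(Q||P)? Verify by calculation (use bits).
D_KL(P||Q) = 1.1054 bits, D_KL(Q||P) = 0.6805 bits. No — D_KL(P||Q) ≠ D_KL(Q||P) for this pair.

D_KL(P||Q) = Σ P(x) log₂(P(x)/Q(x))

Computing term by term:
  P(1)·log₂(P(1)/Q(1)) = 0.2468·log₂(0.2468/0.3999) = -0.17185
  P(2)·log₂(P(2)/Q(2)) = 0.1376·log₂(0.1376/0.21) = -0.08392
  P(3)·log₂(P(3)/Q(3)) = 0.1271·log₂(0.1271/0.3277) = -0.17367
  P(4)·log₂(P(4)/Q(4)) = 0.3416·log₂(0.3416/0.0285) = 1.22405
  P(5)·log₂(P(5)/Q(5)) = 0.1469·log₂(0.1469/0.0339) = 0.31076

D_KL(P||Q) = -0.17185 - 0.08392 - 0.17367 + 1.22405 + 0.31076 = 1.10537 ≈ 1.1054 bits

D_KL(Q||P) = Σ Q(x) log₂(Q(x)/P(x))

Computing term by term:
  Q(1)·log₂(Q(1)/P(1)) = 0.3999·log₂(0.3999/0.2468) = 0.27845
  Q(2)·log₂(Q(2)/P(2)) = 0.21·log₂(0.21/0.1376) = 0.12808
  Q(3)·log₂(Q(3)/P(3)) = 0.3277·log₂(0.3277/0.1271) = 0.44777
  Q(4)·log₂(Q(4)/P(4)) = 0.0285·log₂(0.0285/0.3416) = -0.10212
  Q(5)·log₂(Q(5)/P(5)) = 0.0339·log₂(0.0339/0.1469) = -0.07171

D_KL(Q||P) = 0.27845 + 0.12808 + 0.44777 - 0.10212 - 0.07171 = 0.68047 ≈ 0.6805 bits

These are NOT equal (difference: 0.4249 bits). KL divergence is asymmetric: D_KL(P||Q) ≠ D_KL(Q||P) in general.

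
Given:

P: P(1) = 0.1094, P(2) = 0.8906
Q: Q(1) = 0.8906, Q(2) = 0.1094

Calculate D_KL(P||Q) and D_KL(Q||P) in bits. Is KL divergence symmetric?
D_KL(P||Q) = 2.3633 bits, D_KL(Q||P) = 2.3633 bits. The two values coincide for this particular pair, but no — KL divergence is not symmetric in general.

D_KL(P||Q) = Σ P(x) log₂(P(x)/Q(x))

Computing term by term:
  P(1)·log₂(P(1)/Q(1)) = 0.1094·log₂(0.1094/0.8906) = -0.33095
  P(2)·log₂(P(2)/Q(2)) = 0.8906·log₂(0.8906/0.1094) = 2.69421

D_KL(P||Q) = -0.33095 + 2.69421 = 2.36326 ≈ 2.3633 bits

D_KL(Q||P) = Σ Q(x) log₂(Q(x)/P(x))

Computing term by term:
  Q(1)·log₂(Q(1)/P(1)) = 0.8906·log₂(0.8906/0.1094) = 2.69421
  Q(2)·log₂(Q(2)/P(2)) = 0.1094·log₂(0.1094/0.8906) = -0.33095

D_KL(Q||P) = 2.69421 - 0.33095 = 2.36326 ≈ 2.3633 bits

These ARE equal here. Q is P with outcomes relabeled (Q(1) = P(2), Q(2) = P(1)) by a relabeling that is its own inverse, so the two sums contain exactly the same terms in a different order. This is a special case — KL divergence is not symmetric in general: D_KL(P||Q) ≠ D_KL(Q||P) for most P, Q.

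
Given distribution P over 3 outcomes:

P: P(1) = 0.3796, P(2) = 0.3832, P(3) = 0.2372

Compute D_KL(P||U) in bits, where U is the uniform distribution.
0.0318 bits

U(i) = 1/3 for all i

D_KL(P||U) = Σ P(x) log₂(P(x) / (1/3))
           = Σ P(x) log₂(P(x)) + log₂(3)
           = log₂(3) - H(P)

H(P) = -Σ P(x) log₂(P(x)):
  -P(1)·log₂(P(1)) = -(0.3796)·log₂(0.3796) = 0.53047
  -P(2)·log₂(P(2)) = -(0.3832)·log₂(0.3832) = 0.53028
  -P(3)·log₂(P(3)) = -(0.2372)·log₂(0.2372) = 0.49239
H(P) = 0.53047 + 0.53028 + 0.49239 = 1.55314 bits

log₂(3) = 1.58496 bits

D_KL(P||U) = 1.58496 - 1.55314 = 0.03182 ≈ 0.0318 bits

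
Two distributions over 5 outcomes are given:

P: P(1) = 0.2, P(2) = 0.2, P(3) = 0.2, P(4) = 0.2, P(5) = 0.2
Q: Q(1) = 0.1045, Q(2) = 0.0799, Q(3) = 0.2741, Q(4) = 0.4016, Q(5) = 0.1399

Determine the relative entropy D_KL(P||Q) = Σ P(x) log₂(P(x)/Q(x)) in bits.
0.2631 bits

D_KL(P||Q) = Σ P(x) log₂(P(x)/Q(x))

Computing term by term:
  P(1)·log₂(P(1)/Q(1)) = 0.2·log₂(0.2/0.1045) = 0.18730
  P(2)·log₂(P(2)/Q(2)) = 0.2·log₂(0.2/0.0799) = 0.26475
  P(3)·log₂(P(3)/Q(3)) = 0.2·log₂(0.2/0.2741) = -0.09094
  P(4)·log₂(P(4)/Q(4)) = 0.2·log₂(0.2/0.4016) = -0.20115
  P(5)·log₂(P(5)/Q(5)) = 0.2·log₂(0.2/0.1399) = 0.10312

D_KL(P||Q) = 0.18730 + 0.26475 - 0.09094 - 0.20115 + 0.10312 = 0.26308 ≈ 0.2631 bits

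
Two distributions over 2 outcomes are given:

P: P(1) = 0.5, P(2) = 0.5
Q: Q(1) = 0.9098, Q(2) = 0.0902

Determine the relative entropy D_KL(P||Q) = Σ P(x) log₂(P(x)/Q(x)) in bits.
0.8036 bits

D_KL(P||Q) = Σ P(x) log₂(P(x)/Q(x))

Computing term by term:
  P(1)·log₂(P(1)/Q(1)) = 0.5·log₂(0.5/0.9098) = -0.43181
  P(2)·log₂(P(2)/Q(2)) = 0.5·log₂(0.5/0.0902) = 1.23536

D_KL(P||Q) = -0.43181 + 1.23536 = 0.80355 ≈ 0.8036 bits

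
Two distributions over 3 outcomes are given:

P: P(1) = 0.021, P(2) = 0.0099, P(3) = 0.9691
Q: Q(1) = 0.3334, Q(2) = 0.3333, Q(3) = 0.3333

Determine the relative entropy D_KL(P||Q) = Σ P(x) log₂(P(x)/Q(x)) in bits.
1.3583 bits

D_KL(P||Q) = Σ P(x) log₂(P(x)/Q(x))

Computing term by term:
  P(1)·log₂(P(1)/Q(1)) = 0.021·log₂(0.021/0.3334) = -0.08376
  P(2)·log₂(P(2)/Q(2)) = 0.0099·log₂(0.0099/0.3333) = -0.05023
  P(3)·log₂(P(3)/Q(3)) = 0.9691·log₂(0.9691/0.3333) = 1.49224

D_KL(P||Q) = -0.08376 - 0.05023 + 1.49224 = 1.35825 ≈ 1.3583 bits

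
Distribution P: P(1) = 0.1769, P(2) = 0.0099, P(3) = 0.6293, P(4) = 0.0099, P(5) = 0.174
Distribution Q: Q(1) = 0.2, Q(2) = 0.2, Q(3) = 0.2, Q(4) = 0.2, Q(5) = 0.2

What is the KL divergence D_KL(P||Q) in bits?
0.8886 bits

D_KL(P||Q) = Σ P(x) log₂(P(x)/Q(x))

Computing term by term:
  P(1)·log₂(P(1)/Q(1)) = 0.1769·log₂(0.1769/0.2) = -0.03132
  P(2)·log₂(P(2)/Q(2)) = 0.0099·log₂(0.0099/0.2) = -0.04293
  P(3)·log₂(P(3)/Q(3)) = 0.6293·log₂(0.6293/0.2) = 1.04070
  P(4)·log₂(P(4)/Q(4)) = 0.0099·log₂(0.0099/0.2) = -0.04293
  P(5)·log₂(P(5)/Q(5)) = 0.174·log₂(0.174/0.2) = -0.03496

D_KL(P||Q) = -0.03132 - 0.04293 + 1.04070 - 0.04293 - 0.03496 = 0.88856 ≈ 0.8886 bits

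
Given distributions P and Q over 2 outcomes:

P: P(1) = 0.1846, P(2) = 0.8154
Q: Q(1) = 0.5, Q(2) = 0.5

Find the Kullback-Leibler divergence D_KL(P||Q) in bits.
0.3100 bits

D_KL(P||Q) = Σ P(x) log₂(P(x)/Q(x))

Computing term by term:
  P(1)·log₂(P(1)/Q(1)) = 0.1846·log₂(0.1846/0.5) = -0.26537
  P(2)·log₂(P(2)/Q(2)) = 0.8154·log₂(0.8154/0.5) = 0.57533

D_KL(P||Q) = -0.26537 + 0.57533 = 0.30996 ≈ 0.3100 bits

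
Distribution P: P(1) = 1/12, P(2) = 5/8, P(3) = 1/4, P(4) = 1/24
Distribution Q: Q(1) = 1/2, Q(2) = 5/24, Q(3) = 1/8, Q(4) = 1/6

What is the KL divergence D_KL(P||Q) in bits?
0.9419 bits

D_KL(P||Q) = Σ P(x) log₂(P(x)/Q(x))

Computing term by term:
  P(1)·log₂(P(1)/Q(1)) = (1/12)·log₂((1/12)/(1/2)) = -0.21541
  P(2)·log₂(P(2)/Q(2)) = (5/8)·log₂((5/8)/(5/24)) = 0.99060
  P(3)·log₂(P(3)/Q(3)) = (1/4)·log₂((1/4)/(1/8)) = 0.25000
  P(4)·log₂(P(4)/Q(4)) = (1/24)·log₂((1/24)/(1/6)) = -0.08333

D_KL(P||Q) = -0.21541 + 0.99060 + 0.25000 - 0.08333 = 0.94186 ≈ 0.9419 bits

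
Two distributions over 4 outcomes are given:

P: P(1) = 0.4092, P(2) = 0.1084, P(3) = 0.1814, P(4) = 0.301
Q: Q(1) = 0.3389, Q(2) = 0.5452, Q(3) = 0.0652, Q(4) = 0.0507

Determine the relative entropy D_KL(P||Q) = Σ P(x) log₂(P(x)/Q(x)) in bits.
0.8999 bits

D_KL(P||Q) = Σ P(x) log₂(P(x)/Q(x))

Computing term by term:
  P(1)·log₂(P(1)/Q(1)) = 0.4092·log₂(0.4092/0.3389) = 0.11128
  P(2)·log₂(P(2)/Q(2)) = 0.1084·log₂(0.1084/0.5452) = -0.25262
  P(3)·log₂(P(3)/Q(3)) = 0.1814·log₂(0.1814/0.0652) = 0.26779
  P(4)·log₂(P(4)/Q(4)) = 0.301·log₂(0.301/0.0507) = 0.77348

D_KL(P||Q) = 0.11128 - 0.25262 + 0.26779 + 0.77348 = 0.89993 ≈ 0.8999 bits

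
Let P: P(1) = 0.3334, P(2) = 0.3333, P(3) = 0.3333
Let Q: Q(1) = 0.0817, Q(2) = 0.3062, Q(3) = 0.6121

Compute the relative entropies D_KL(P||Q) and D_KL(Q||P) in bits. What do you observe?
D_KL(P||Q) = 0.4249 bits, D_KL(Q||P) = 0.3336 bits. The two directions give different values (D_KL(P||Q) exceeds D_KL(Q||P) by 0.0913 bits): KL divergence is asymmetric.

D_KL(P||Q) = Σ P(x) log₂(P(x)/Q(x))

Computing term by term:
  P(1)·log₂(P(1)/Q(1)) = 0.3334·log₂(0.3334/0.0817) = 0.67642
  P(2)·log₂(P(2)/Q(2)) = 0.3333·log₂(0.3333/0.3062) = 0.04078
  P(3)·log₂(P(3)/Q(3)) = 0.3333·log₂(0.3333/0.6121) = -0.29229

D_KL(P||Q) = 0.67642 + 0.04078 - 0.29229 = 0.42491 ≈ 0.4249 bits

D_KL(Q||P) = Σ Q(x) log₂(Q(x)/P(x))

Computing term by term:
  Q(1)·log₂(Q(1)/P(1)) = 0.0817·log₂(0.0817/0.3334) = -0.16576
  Q(2)·log₂(Q(2)/P(2)) = 0.3062·log₂(0.3062/0.3333) = -0.03746
  Q(3)·log₂(Q(3)/P(3)) = 0.6121·log₂(0.6121/0.3333) = 0.53678

D_KL(Q||P) = -0.16576 - 0.03746 + 0.53678 = 0.33356 ≈ 0.3336 bits

These are NOT equal (difference: 0.0913 bits). KL divergence is asymmetric: D_KL(P||Q) ≠ D_KL(Q||P) in general.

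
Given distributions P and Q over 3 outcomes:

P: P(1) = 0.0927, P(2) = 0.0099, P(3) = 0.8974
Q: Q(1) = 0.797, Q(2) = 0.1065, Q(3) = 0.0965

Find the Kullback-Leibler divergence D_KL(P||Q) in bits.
2.5654 bits

D_KL(P||Q) = Σ P(x) log₂(P(x)/Q(x))

Computing term by term:
  P(1)·log₂(P(1)/Q(1)) = 0.0927·log₂(0.0927/0.797) = -0.28774
  P(2)·log₂(P(2)/Q(2)) = 0.0099·log₂(0.0099/0.1065) = -0.03393
  P(3)·log₂(P(3)/Q(3)) = 0.8974·log₂(0.8974/0.0965) = 2.88707

D_KL(P||Q) = -0.28774 - 0.03393 + 2.88707 = 2.56540 ≈ 2.5654 bits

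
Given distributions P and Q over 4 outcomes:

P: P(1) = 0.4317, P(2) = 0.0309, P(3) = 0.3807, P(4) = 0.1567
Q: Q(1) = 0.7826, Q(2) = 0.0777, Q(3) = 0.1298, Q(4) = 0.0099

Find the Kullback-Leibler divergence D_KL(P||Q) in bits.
0.8037 bits

D_KL(P||Q) = Σ P(x) log₂(P(x)/Q(x))

Computing term by term:
  P(1)·log₂(P(1)/Q(1)) = 0.4317·log₂(0.4317/0.7826) = -0.37050
  P(2)·log₂(P(2)/Q(2)) = 0.0309·log₂(0.0309/0.0777) = -0.04111
  P(3)·log₂(P(3)/Q(3)) = 0.3807·log₂(0.3807/0.1298) = 0.59099
  P(4)·log₂(P(4)/Q(4)) = 0.1567·log₂(0.1567/0.0099) = 0.62436

D_KL(P||Q) = -0.37050 - 0.04111 + 0.59099 + 0.62436 = 0.80374 ≈ 0.8037 bits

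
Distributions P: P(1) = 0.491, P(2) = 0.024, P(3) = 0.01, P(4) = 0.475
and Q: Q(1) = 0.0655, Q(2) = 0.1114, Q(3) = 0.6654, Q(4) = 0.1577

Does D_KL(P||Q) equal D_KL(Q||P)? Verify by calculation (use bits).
D_KL(P||Q) = 2.0688 bits, D_KL(Q||P) = 3.8353 bits. No — D_KL(P||Q) ≠ D_KL(Q||P) for this pair.

D_KL(P||Q) = Σ P(x) log₂(P(x)/Q(x))

Computing term by term:
  P(1)·log₂(P(1)/Q(1)) = 0.491·log₂(0.491/0.0655) = 1.42692
  P(2)·log₂(P(2)/Q(2)) = 0.024·log₂(0.024/0.1114) = -0.05315
  P(3)·log₂(P(3)/Q(3)) = 0.01·log₂(0.01/0.6654) = -0.06056
  P(4)·log₂(P(4)/Q(4)) = 0.475·log₂(0.475/0.1577) = 0.75560

D_KL(P||Q) = 1.42692 - 0.05315 - 0.06056 + 0.75560 = 2.06881 ≈ 2.0688 bits

D_KL(Q||P) = Σ Q(x) log₂(Q(x)/P(x))

Computing term by term:
  Q(1)·log₂(Q(1)/P(1)) = 0.0655·log₂(0.0655/0.491) = -0.19035
  Q(2)·log₂(Q(2)/P(2)) = 0.1114·log₂(0.1114/0.024) = 0.24671
  Q(3)·log₂(Q(3)/P(3)) = 0.6654·log₂(0.6654/0.01) = 4.02976
  Q(4)·log₂(Q(4)/P(4)) = 0.1577·log₂(0.1577/0.475) = -0.25086

D_KL(Q||P) = -0.19035 + 0.24671 + 4.02976 - 0.25086 = 3.83526 ≈ 3.8353 bits

These are NOT equal (difference: 1.7665 bits). KL divergence is asymmetric: D_KL(P||Q) ≠ D_KL(Q||P) in general.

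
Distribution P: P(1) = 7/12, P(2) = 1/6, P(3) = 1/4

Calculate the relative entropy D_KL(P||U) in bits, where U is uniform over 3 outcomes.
0.2005 bits

U(i) = 1/3 for all i

D_KL(P||U) = Σ P(x) log₂(P(x) / (1/3))
           = Σ P(x) log₂(P(x)) + log₂(3)
           = log₂(3) - H(P)

H(P) = -Σ P(x) log₂(P(x)):
  -P(1)·log₂(P(1)) = -(7/12)·log₂(7/12) = 0.45360
  -P(2)·log₂(P(2)) = -(1/6)·log₂(1/6) = 0.43083
  -P(3)·log₂(P(3)) = -(1/4)·log₂(1/4) = 0.50000
H(P) = 0.45360 + 0.43083 + 0.50000 = 1.38443 bits

log₂(3) = 1.58496 bits

D_KL(P||U) = 1.58496 - 1.38443 = 0.20053 ≈ 0.2005 bits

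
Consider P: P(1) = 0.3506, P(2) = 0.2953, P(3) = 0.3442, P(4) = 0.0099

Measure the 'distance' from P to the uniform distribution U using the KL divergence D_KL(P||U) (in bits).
0.3547 bits

U(i) = 1/4 for all i

D_KL(P||U) = Σ P(x) log₂(P(x) / (1/4))
           = Σ P(x) log₂(P(x)) + log₂(4)
           = log₂(4) - H(P)

H(P) = -Σ P(x) log₂(P(x)):
  -P(1)·log₂(P(1)) = -(0.3506)·log₂(0.3506) = 0.53014
  -P(2)·log₂(P(2)) = -(0.2953)·log₂(0.2953) = 0.51965
  -P(3)·log₂(P(3)) = -(0.3442)·log₂(0.3442) = 0.52961
  -P(4)·log₂(P(4)) = -(0.0099)·log₂(0.0099) = 0.06592
H(P) = 0.53014 + 0.51965 + 0.52961 + 0.06592 = 1.64532 bits

log₂(4) = 2.00000 bits

D_KL(P||U) = 2.00000 - 1.64532 = 0.35468 ≈ 0.3547 bits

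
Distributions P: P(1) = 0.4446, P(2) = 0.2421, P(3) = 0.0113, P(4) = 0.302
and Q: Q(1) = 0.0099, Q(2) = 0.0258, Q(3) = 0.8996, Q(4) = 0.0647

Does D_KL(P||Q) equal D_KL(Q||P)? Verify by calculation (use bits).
D_KL(P||Q) = 3.8223 bits, D_KL(Q||P) = 5.3994 bits. No — D_KL(P||Q) ≠ D_KL(Q||P) for this pair.

D_KL(P||Q) = Σ P(x) log₂(P(x)/Q(x))

Computing term by term:
  P(1)·log₂(P(1)/Q(1)) = 0.4446·log₂(0.4446/0.0099) = 2.44038
  P(2)·log₂(P(2)/Q(2)) = 0.2421·log₂(0.2421/0.0258) = 0.78202
  P(3)·log₂(P(3)/Q(3)) = 0.0113·log₂(0.0113/0.8996) = -0.07136
  P(4)·log₂(P(4)/Q(4)) = 0.302·log₂(0.302/0.0647) = 0.67126

D_KL(P||Q) = 2.44038 + 0.78202 - 0.07136 + 0.67126 = 3.82230 ≈ 3.8223 bits

D_KL(Q||P) = Σ Q(x) log₂(Q(x)/P(x))

Computing term by term:
  Q(1)·log₂(Q(1)/P(1)) = 0.0099·log₂(0.0099/0.4446) = -0.05434
  Q(2)·log₂(Q(2)/P(2)) = 0.0258·log₂(0.0258/0.2421) = -0.08334
  Q(3)·log₂(Q(3)/P(3)) = 0.8996·log₂(0.8996/0.0113) = 5.68087
  Q(4)·log₂(Q(4)/P(4)) = 0.0647·log₂(0.0647/0.302) = -0.14381

D_KL(Q||P) = -0.05434 - 0.08334 + 5.68087 - 0.14381 = 5.39938 ≈ 5.3994 bits

These are NOT equal (difference: 1.5771 bits). KL divergence is asymmetric: D_KL(P||Q) ≠ D_KL(Q||P) in general.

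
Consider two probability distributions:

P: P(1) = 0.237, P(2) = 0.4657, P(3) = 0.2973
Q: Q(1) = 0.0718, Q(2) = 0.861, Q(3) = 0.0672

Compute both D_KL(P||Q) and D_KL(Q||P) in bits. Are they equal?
D_KL(P||Q) = 0.6332 bits, D_KL(Q||P) = 0.4955 bits. No, they are not equal.

D_KL(P||Q) = Σ P(x) log₂(P(x)/Q(x))

Computing term by term:
  P(1)·log₂(P(1)/Q(1)) = 0.237·log₂(0.237/0.0718) = 0.40831
  P(2)·log₂(P(2)/Q(2)) = 0.4657·log₂(0.4657/0.861) = -0.41290
  P(3)·log₂(P(3)/Q(3)) = 0.2973·log₂(0.2973/0.0672) = 0.63782

D_KL(P||Q) = 0.40831 - 0.41290 + 0.63782 = 0.63323 ≈ 0.6332 bits

D_KL(Q||P) = Σ Q(x) log₂(Q(x)/P(x))

Computing term by term:
  Q(1)·log₂(Q(1)/P(1)) = 0.0718·log₂(0.0718/0.237) = -0.12370
  Q(2)·log₂(Q(2)/P(2)) = 0.861·log₂(0.861/0.4657) = 0.76337
  Q(3)·log₂(Q(3)/P(3)) = 0.0672·log₂(0.0672/0.2973) = -0.14417

D_KL(Q||P) = -0.12370 + 0.76337 - 0.14417 = 0.49550 ≈ 0.4955 bits

These are NOT equal (difference: 0.1377 bits). KL divergence is asymmetric: D_KL(P||Q) ≠ D_KL(Q||P) in general.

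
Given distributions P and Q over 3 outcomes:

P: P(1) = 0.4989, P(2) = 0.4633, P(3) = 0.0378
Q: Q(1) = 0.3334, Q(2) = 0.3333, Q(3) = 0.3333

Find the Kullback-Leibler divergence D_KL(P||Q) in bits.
0.3915 bits

D_KL(P||Q) = Σ P(x) log₂(P(x)/Q(x))

Computing term by term:
  P(1)·log₂(P(1)/Q(1)) = 0.4989·log₂(0.4989/0.3334) = 0.29011
  P(2)·log₂(P(2)/Q(2)) = 0.4633·log₂(0.4633/0.3333) = 0.22013
  P(3)·log₂(P(3)/Q(3)) = 0.0378·log₂(0.0378/0.3333) = -0.11871

D_KL(P||Q) = 0.29011 + 0.22013 - 0.11871 = 0.39153 ≈ 0.3915 bits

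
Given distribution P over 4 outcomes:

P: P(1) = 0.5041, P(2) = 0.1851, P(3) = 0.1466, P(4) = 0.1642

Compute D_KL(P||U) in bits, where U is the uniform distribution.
0.2173 bits

U(i) = 1/4 for all i

D_KL(P||U) = Σ P(x) log₂(P(x) / (1/4))
           = Σ P(x) log₂(P(x)) + log₂(4)
           = log₂(4) - H(P)

H(P) = -Σ P(x) log₂(P(x)):
  -P(1)·log₂(P(1)) = -(0.5041)·log₂(0.5041) = 0.49816
  -P(2)·log₂(P(2)) = -(0.1851)·log₂(0.1851) = 0.45046
  -P(3)·log₂(P(3)) = -(0.1466)·log₂(0.1466) = 0.40609
  -P(4)·log₂(P(4)) = -(0.1642)·log₂(0.1642) = 0.42798
H(P) = 0.49816 + 0.45046 + 0.40609 + 0.42798 = 1.78269 bits

log₂(4) = 2.00000 bits

D_KL(P||U) = 2.00000 - 1.78269 = 0.21731 ≈ 0.2173 bits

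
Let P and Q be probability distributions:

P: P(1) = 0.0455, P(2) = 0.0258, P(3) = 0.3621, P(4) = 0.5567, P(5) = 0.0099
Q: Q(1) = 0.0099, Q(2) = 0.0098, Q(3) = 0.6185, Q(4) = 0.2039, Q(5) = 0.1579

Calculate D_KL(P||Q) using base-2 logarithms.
0.6236 bits

D_KL(P||Q) = Σ P(x) log₂(P(x)/Q(x))

Computing term by term:
  P(1)·log₂(P(1)/Q(1)) = 0.0455·log₂(0.0455/0.0099) = 0.10012
  P(2)·log₂(P(2)/Q(2)) = 0.0258·log₂(0.0258/0.0098) = 0.03603
  P(3)·log₂(P(3)/Q(3)) = 0.3621·log₂(0.3621/0.6185) = -0.27968
  P(4)·log₂(P(4)/Q(4)) = 0.5567·log₂(0.5567/0.2039) = 0.80668
  P(5)·log₂(P(5)/Q(5)) = 0.0099·log₂(0.0099/0.1579) = -0.03955

D_KL(P||Q) = 0.10012 + 0.03603 - 0.27968 + 0.80668 - 0.03955 = 0.62360 ≈ 0.6236 bits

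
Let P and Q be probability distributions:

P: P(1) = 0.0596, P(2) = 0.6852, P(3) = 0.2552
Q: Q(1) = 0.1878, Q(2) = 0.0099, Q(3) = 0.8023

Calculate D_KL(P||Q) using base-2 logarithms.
3.6682 bits

D_KL(P||Q) = Σ P(x) log₂(P(x)/Q(x))

Computing term by term:
  P(1)·log₂(P(1)/Q(1)) = 0.0596·log₂(0.0596/0.1878) = -0.09869
  P(2)·log₂(P(2)/Q(2)) = 0.6852·log₂(0.6852/0.0099) = 4.18860
  P(3)·log₂(P(3)/Q(3)) = 0.2552·log₂(0.2552/0.8023) = -0.42172

D_KL(P||Q) = -0.09869 + 4.18860 - 0.42172 = 3.66819 ≈ 3.6682 bits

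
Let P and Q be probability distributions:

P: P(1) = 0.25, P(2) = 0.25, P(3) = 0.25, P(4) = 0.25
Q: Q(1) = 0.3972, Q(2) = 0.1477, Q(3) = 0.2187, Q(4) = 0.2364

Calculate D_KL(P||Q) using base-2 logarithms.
0.0912 bits

D_KL(P||Q) = Σ P(x) log₂(P(x)/Q(x))

Computing term by term:
  P(1)·log₂(P(1)/Q(1)) = 0.25·log₂(0.25/0.3972) = -0.16698
  P(2)·log₂(P(2)/Q(2)) = 0.25·log₂(0.25/0.1477) = 0.18981
  P(3)·log₂(P(3)/Q(3)) = 0.25·log₂(0.25/0.2187) = 0.04824
  P(4)·log₂(P(4)/Q(4)) = 0.25·log₂(0.25/0.2364) = 0.02017

D_KL(P||Q) = -0.16698 + 0.18981 + 0.04824 + 0.02017 = 0.09124 ≈ 0.0912 bits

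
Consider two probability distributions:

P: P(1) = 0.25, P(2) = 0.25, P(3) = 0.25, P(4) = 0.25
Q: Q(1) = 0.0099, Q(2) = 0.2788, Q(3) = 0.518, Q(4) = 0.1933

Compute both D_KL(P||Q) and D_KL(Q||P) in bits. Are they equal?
D_KL(P||Q) = 0.9553 bits, D_KL(Q||P) = 0.4704 bits. No, they are not equal.

D_KL(P||Q) = Σ P(x) log₂(P(x)/Q(x))

Computing term by term:
  P(1)·log₂(P(1)/Q(1)) = 0.25·log₂(0.25/0.0099) = 1.16459
  P(2)·log₂(P(2)/Q(2)) = 0.25·log₂(0.25/0.2788) = -0.03933
  P(3)·log₂(P(3)/Q(3)) = 0.25·log₂(0.25/0.518) = -0.26276
  P(4)·log₂(P(4)/Q(4)) = 0.25·log₂(0.25/0.1933) = 0.09277

D_KL(P||Q) = 1.16459 - 0.03933 - 0.26276 + 0.09277 = 0.95527 ≈ 0.9553 bits

D_KL(Q||P) = Σ Q(x) log₂(Q(x)/P(x))

Computing term by term:
  Q(1)·log₂(Q(1)/P(1)) = 0.0099·log₂(0.0099/0.25) = -0.04612
  Q(2)·log₂(Q(2)/P(2)) = 0.2788·log₂(0.2788/0.25) = 0.04386
  Q(3)·log₂(Q(3)/P(3)) = 0.518·log₂(0.518/0.25) = 0.54443
  Q(4)·log₂(Q(4)/P(4)) = 0.1933·log₂(0.1933/0.25) = -0.07173

D_KL(Q||P) = -0.04612 + 0.04386 + 0.54443 - 0.07173 = 0.47044 ≈ 0.4704 bits

These are NOT equal (difference: 0.4849 bits). KL divergence is asymmetric: D_KL(P||Q) ≠ D_KL(Q||P) in general.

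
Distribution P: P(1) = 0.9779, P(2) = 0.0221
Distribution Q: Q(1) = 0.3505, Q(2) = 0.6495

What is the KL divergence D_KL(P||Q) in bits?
1.3398 bits

D_KL(P||Q) = Σ P(x) log₂(P(x)/Q(x))

Computing term by term:
  P(1)·log₂(P(1)/Q(1)) = 0.9779·log₂(0.9779/0.3505) = 1.44756
  P(2)·log₂(P(2)/Q(2)) = 0.0221·log₂(0.0221/0.6495) = -0.10779

D_KL(P||Q) = 1.44756 - 0.10779 = 1.33977 ≈ 1.3398 bits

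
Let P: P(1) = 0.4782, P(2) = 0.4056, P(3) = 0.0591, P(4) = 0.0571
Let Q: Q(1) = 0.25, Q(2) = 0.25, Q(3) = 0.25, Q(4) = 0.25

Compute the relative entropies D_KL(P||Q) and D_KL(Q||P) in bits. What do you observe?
D_KL(P||Q) = 0.4860 bits, D_KL(Q||P) = 0.6443 bits. The two directions give different values (D_KL(Q||P) exceeds D_KL(P||Q) by 0.1583 bits): KL divergence is asymmetric.

D_KL(P||Q) = Σ P(x) log₂(P(x)/Q(x))

Computing term by term:
  P(1)·log₂(P(1)/Q(1)) = 0.4782·log₂(0.4782/0.25) = 0.44745
  P(2)·log₂(P(2)/Q(2)) = 0.4056·log₂(0.4056/0.25) = 0.28316
  P(3)·log₂(P(3)/Q(3)) = 0.0591·log₂(0.0591/0.25) = -0.12297
  P(4)·log₂(P(4)/Q(4)) = 0.0571·log₂(0.0571/0.25) = -0.12164

D_KL(P||Q) = 0.44745 + 0.28316 - 0.12297 - 0.12164 = 0.48600 ≈ 0.4860 bits

D_KL(Q||P) = Σ Q(x) log₂(Q(x)/P(x))

Computing term by term:
  Q(1)·log₂(Q(1)/P(1)) = 0.25·log₂(0.25/0.4782) = -0.23392
  Q(2)·log₂(Q(2)/P(2)) = 0.25·log₂(0.25/0.4056) = -0.17453
  Q(3)·log₂(Q(3)/P(3)) = 0.25·log₂(0.25/0.0591) = 0.52017
  Q(4)·log₂(Q(4)/P(4)) = 0.25·log₂(0.25/0.0571) = 0.53259

D_KL(Q||P) = -0.23392 - 0.17453 + 0.52017 + 0.53259 = 0.64431 ≈ 0.6443 bits

These are NOT equal (difference: 0.1583 bits). KL divergence is asymmetric: D_KL(P||Q) ≠ D_KL(Q||P) in general.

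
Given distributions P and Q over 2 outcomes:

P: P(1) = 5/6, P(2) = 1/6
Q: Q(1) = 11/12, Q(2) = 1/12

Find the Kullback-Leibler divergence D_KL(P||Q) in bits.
0.0521 bits

D_KL(P||Q) = Σ P(x) log₂(P(x)/Q(x))

Computing term by term:
  P(1)·log₂(P(1)/Q(1)) = (5/6)·log₂((5/6)/(11/12)) = -0.11459
  P(2)·log₂(P(2)/Q(2)) = (1/6)·log₂((1/6)/(1/12)) = 0.16667

D_KL(P||Q) = -0.11459 + 0.16667 = 0.05208 ≈ 0.0521 bits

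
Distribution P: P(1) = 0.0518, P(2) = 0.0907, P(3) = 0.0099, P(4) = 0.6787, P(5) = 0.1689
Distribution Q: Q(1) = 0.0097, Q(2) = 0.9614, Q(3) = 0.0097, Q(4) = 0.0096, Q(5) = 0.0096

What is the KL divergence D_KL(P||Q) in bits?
4.6850 bits

D_KL(P||Q) = Σ P(x) log₂(P(x)/Q(x))

Computing term by term:
  P(1)·log₂(P(1)/Q(1)) = 0.0518·log₂(0.0518/0.0097) = 0.12520
  P(2)·log₂(P(2)/Q(2)) = 0.0907·log₂(0.0907/0.9614) = -0.30892
  P(3)·log₂(P(3)/Q(3)) = 0.0099·log₂(0.0099/0.0097) = 0.00029
  P(4)·log₂(P(4)/Q(4)) = 0.6787·log₂(0.6787/0.0096) = 4.16966
  P(5)·log₂(P(5)/Q(5)) = 0.1689·log₂(0.1689/0.0096) = 0.69874

D_KL(P||Q) = 0.12520 - 0.30892 + 0.00029 + 4.16966 + 0.69874 = 4.68497 ≈ 4.6850 bits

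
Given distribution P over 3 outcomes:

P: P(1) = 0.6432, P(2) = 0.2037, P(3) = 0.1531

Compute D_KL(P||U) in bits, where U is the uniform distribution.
0.2934 bits

U(i) = 1/3 for all i

D_KL(P||U) = Σ P(x) log₂(P(x) / (1/3))
           = Σ P(x) log₂(P(x)) + log₂(3)
           = log₂(3) - H(P)

H(P) = -Σ P(x) log₂(P(x)):
  -P(1)·log₂(P(1)) = -(0.6432)·log₂(0.6432) = 0.40950
  -P(2)·log₂(P(2)) = -(0.2037)·log₂(0.2037) = 0.46759
  -P(3)·log₂(P(3)) = -(0.1531)·log₂(0.1531) = 0.41451
H(P) = 0.40950 + 0.46759 + 0.41451 = 1.29160 bits

log₂(3) = 1.58496 bits

D_KL(P||U) = 1.58496 - 1.29160 = 0.29336 ≈ 0.2934 bits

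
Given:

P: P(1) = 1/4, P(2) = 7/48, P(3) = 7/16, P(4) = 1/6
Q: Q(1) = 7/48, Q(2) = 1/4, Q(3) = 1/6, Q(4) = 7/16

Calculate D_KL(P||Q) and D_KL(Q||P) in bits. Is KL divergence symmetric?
D_KL(P||Q) = 0.4581 bits, D_KL(Q||P) = 0.4581 bits. The two values coincide for this particular pair, but no — KL divergence is not symmetric in general.

D_KL(P||Q) = Σ P(x) log₂(P(x)/Q(x))

Computing term by term:
  P(1)·log₂(P(1)/Q(1)) = (1/4)·log₂((1/4)/(7/48)) = 0.19440
  P(2)·log₂(P(2)/Q(2)) = (7/48)·log₂((7/48)/(1/4)) = -0.11340
  P(3)·log₂(P(3)/Q(3)) = (7/16)·log₂((7/16)/(1/6)) = 0.60914
  P(4)·log₂(P(4)/Q(4)) = (1/6)·log₂((1/6)/(7/16)) = -0.23205

D_KL(P||Q) = 0.19440 - 0.11340 + 0.60914 - 0.23205 = 0.45809 ≈ 0.4581 bits

D_KL(Q||P) = Σ Q(x) log₂(Q(x)/P(x))

Computing term by term:
  Q(1)·log₂(Q(1)/P(1)) = (7/48)·log₂((7/48)/(1/4)) = -0.11340
  Q(2)·log₂(Q(2)/P(2)) = (1/4)·log₂((1/4)/(7/48)) = 0.19440
  Q(3)·log₂(Q(3)/P(3)) = (1/6)·log₂((1/6)/(7/16)) = -0.23205
  Q(4)·log₂(Q(4)/P(4)) = (7/16)·log₂((7/16)/(1/6)) = 0.60914

D_KL(Q||P) = -0.11340 + 0.19440 - 0.23205 + 0.60914 = 0.45809 ≈ 0.4581 bits

These ARE equal here. Q is P with outcomes relabeled (Q(1) = P(2), Q(2) = P(1), Q(3) = P(4), Q(4) = P(3)) by a relabeling that is its own inverse, so the two sums contain exactly the same terms in a different order. This is a special case — KL divergence is not symmetric in general: D_KL(P||Q) ≠ D_KL(Q||P) for most P, Q.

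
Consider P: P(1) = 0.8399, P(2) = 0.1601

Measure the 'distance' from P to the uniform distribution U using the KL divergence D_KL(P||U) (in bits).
0.3655 bits

U(i) = 1/2 for all i

D_KL(P||U) = Σ P(x) log₂(P(x) / (1/2))
           = Σ P(x) log₂(P(x)) + log₂(2)
           = log₂(2) - H(P)

H(P) = -Σ P(x) log₂(P(x)):
  -P(1)·log₂(P(1)) = -(0.8399)·log₂(0.8399) = 0.21141
  -P(2)·log₂(P(2)) = -(0.1601)·log₂(0.1601) = 0.42314
H(P) = 0.21141 + 0.42314 = 0.63455 bits

log₂(2) = 1.00000 bits

D_KL(P||U) = 1.00000 - 0.63455 = 0.36545 ≈ 0.3655 bits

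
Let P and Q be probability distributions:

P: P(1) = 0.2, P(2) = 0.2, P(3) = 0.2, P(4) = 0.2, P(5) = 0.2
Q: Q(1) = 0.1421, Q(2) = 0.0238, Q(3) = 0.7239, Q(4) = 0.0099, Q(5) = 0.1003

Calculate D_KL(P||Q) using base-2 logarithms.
1.4081 bits

D_KL(P||Q) = Σ P(x) log₂(P(x)/Q(x))

Computing term by term:
  P(1)·log₂(P(1)/Q(1)) = 0.2·log₂(0.2/0.1421) = 0.09862
  P(2)·log₂(P(2)/Q(2)) = 0.2·log₂(0.2/0.0238) = 0.61419
  P(3)·log₂(P(3)/Q(3)) = 0.2·log₂(0.2/0.7239) = -0.37116
  P(4)·log₂(P(4)/Q(4)) = 0.2·log₂(0.2/0.0099) = 0.86729
  P(5)·log₂(P(5)/Q(5)) = 0.2·log₂(0.2/0.1003) = 0.19914

D_KL(P||Q) = 0.09862 + 0.61419 - 0.37116 + 0.86729 + 0.19914 = 1.40808 ≈ 1.4081 bits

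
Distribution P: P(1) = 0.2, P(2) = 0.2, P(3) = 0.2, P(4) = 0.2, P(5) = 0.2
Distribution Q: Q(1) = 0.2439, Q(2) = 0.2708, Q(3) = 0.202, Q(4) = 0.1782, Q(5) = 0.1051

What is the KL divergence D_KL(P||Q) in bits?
0.0714 bits

D_KL(P||Q) = Σ P(x) log₂(P(x)/Q(x))

Computing term by term:
  P(1)·log₂(P(1)/Q(1)) = 0.2·log₂(0.2/0.2439) = -0.05726
  P(2)·log₂(P(2)/Q(2)) = 0.2·log₂(0.2/0.2708) = -0.08745
  P(3)·log₂(P(3)/Q(3)) = 0.2·log₂(0.2/0.202) = -0.00287
  P(4)·log₂(P(4)/Q(4)) = 0.2·log₂(0.2/0.1782) = 0.03330
  P(5)·log₂(P(5)/Q(5)) = 0.2·log₂(0.2/0.1051) = 0.18565

D_KL(P||Q) = -0.05726 - 0.08745 - 0.00287 + 0.03330 + 0.18565 = 0.07137 ≈ 0.0714 bits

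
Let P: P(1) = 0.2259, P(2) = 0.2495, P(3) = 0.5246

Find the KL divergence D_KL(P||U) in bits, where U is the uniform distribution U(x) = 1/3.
0.1122 bits

U(i) = 1/3 for all i

D_KL(P||U) = Σ P(x) log₂(P(x) / (1/3))
           = Σ P(x) log₂(P(x)) + log₂(3)
           = log₂(3) - H(P)

H(P) = -Σ P(x) log₂(P(x)):
  -P(1)·log₂(P(1)) = -(0.2259)·log₂(0.2259) = 0.48484
  -P(2)·log₂(P(2)) = -(0.2495)·log₂(0.2495) = 0.49972
  -P(3)·log₂(P(3)) = -(0.5246)·log₂(0.5246) = 0.48825
H(P) = 0.48484 + 0.49972 + 0.48825 = 1.47281 bits

log₂(3) = 1.58496 bits

D_KL(P||U) = 1.58496 - 1.47281 = 0.11215 ≈ 0.1122 bits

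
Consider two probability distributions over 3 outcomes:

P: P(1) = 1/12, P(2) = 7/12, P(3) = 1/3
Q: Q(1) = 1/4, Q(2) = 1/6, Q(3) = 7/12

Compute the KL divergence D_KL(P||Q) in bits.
0.6531 bits

D_KL(P||Q) = Σ P(x) log₂(P(x)/Q(x))

Computing term by term:
  P(1)·log₂(P(1)/Q(1)) = (1/12)·log₂((1/12)/(1/4)) = -0.13208
  P(2)·log₂(P(2)/Q(2)) = (7/12)·log₂((7/12)/(1/6)) = 1.05429
  P(3)·log₂(P(3)/Q(3)) = (1/3)·log₂((1/3)/(7/12)) = -0.26912

D_KL(P||Q) = -0.13208 + 1.05429 - 0.26912 = 0.65309 ≈ 0.6531 bits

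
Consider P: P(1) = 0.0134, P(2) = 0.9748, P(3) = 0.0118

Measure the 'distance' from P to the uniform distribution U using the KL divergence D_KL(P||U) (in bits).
1.3901 bits

U(i) = 1/3 for all i

D_KL(P||U) = Σ P(x) log₂(P(x) / (1/3))
           = Σ P(x) log₂(P(x)) + log₂(3)
           = log₂(3) - H(P)

H(P) = -Σ P(x) log₂(P(x)):
  -P(1)·log₂(P(1)) = -(0.0134)·log₂(0.0134) = 0.08337
  -P(2)·log₂(P(2)) = -(0.9748)·log₂(0.9748) = 0.03589
  -P(3)·log₂(P(3)) = -(0.0118)·log₂(0.0118) = 0.07558
H(P) = 0.08337 + 0.03589 + 0.07558 = 0.19484 bits

log₂(3) = 1.58496 bits

D_KL(P||U) = 1.58496 - 0.19484 = 1.39012 ≈ 1.3901 bits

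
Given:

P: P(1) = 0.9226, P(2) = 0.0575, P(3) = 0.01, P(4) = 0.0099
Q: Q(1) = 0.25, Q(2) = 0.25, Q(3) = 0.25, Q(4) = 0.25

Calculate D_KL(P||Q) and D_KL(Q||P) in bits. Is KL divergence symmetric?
D_KL(P||Q) = 1.5235 bits, D_KL(Q||P) = 2.3847 bits. No, KL divergence is not symmetric.

D_KL(P||Q) = Σ P(x) log₂(P(x)/Q(x))

Computing term by term:
  P(1)·log₂(P(1)/Q(1)) = 0.9226·log₂(0.9226/0.25) = 1.73797
  P(2)·log₂(P(2)/Q(2)) = 0.0575·log₂(0.0575/0.25) = -0.12192
  P(3)·log₂(P(3)/Q(3)) = 0.01·log₂(0.01/0.25) = -0.04644
  P(4)·log₂(P(4)/Q(4)) = 0.0099·log₂(0.0099/0.25) = -0.04612

D_KL(P||Q) = 1.73797 - 0.12192 - 0.04644 - 0.04612 = 1.52349 ≈ 1.5235 bits

D_KL(Q||P) = Σ Q(x) log₂(Q(x)/P(x))

Computing term by term:
  Q(1)·log₂(Q(1)/P(1)) = 0.25·log₂(0.25/0.9226) = -0.47094
  Q(2)·log₂(Q(2)/P(2)) = 0.25·log₂(0.25/0.0575) = 0.53007
  Q(3)·log₂(Q(3)/P(3)) = 0.25·log₂(0.25/0.01) = 1.16096
  Q(4)·log₂(Q(4)/P(4)) = 0.25·log₂(0.25/0.0099) = 1.16459

D_KL(Q||P) = -0.47094 + 0.53007 + 1.16096 + 1.16459 = 2.38468 ≈ 2.3847 bits

These are NOT equal (difference: 0.8612 bits). KL divergence is asymmetric: D_KL(P||Q) ≠ D_KL(Q||P) in general.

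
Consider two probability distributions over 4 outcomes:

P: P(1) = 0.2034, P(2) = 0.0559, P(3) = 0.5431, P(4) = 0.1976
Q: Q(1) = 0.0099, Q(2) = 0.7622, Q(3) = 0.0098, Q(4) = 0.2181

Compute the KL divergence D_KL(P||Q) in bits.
3.7939 bits

D_KL(P||Q) = Σ P(x) log₂(P(x)/Q(x))

Computing term by term:
  P(1)·log₂(P(1)/Q(1)) = 0.2034·log₂(0.2034/0.0099) = 0.88698
  P(2)·log₂(P(2)/Q(2)) = 0.0559·log₂(0.0559/0.7622) = -0.21070
  P(3)·log₂(P(3)/Q(3)) = 0.5431·log₂(0.5431/0.0098) = 3.14579
  P(4)·log₂(P(4)/Q(4)) = 0.1976·log₂(0.1976/0.2181) = -0.02814

D_KL(P||Q) = 0.88698 - 0.21070 + 3.14579 - 0.02814 = 3.79393 ≈ 3.7939 bits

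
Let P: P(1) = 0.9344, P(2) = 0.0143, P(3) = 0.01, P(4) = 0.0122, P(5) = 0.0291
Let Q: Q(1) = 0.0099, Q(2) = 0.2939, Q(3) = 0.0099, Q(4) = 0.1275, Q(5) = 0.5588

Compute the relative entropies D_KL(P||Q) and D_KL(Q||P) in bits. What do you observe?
D_KL(P||Q) = 5.9025 bits, D_KL(Q||P) = 4.0306 bits. The two directions give different values (D_KL(P||Q) exceeds D_KL(Q||P) by 1.8719 bits): KL divergence is asymmetric.

D_KL(P||Q) = Σ P(x) log₂(P(x)/Q(x))

Computing term by term:
  P(1)·log₂(P(1)/Q(1)) = 0.9344·log₂(0.9344/0.0099) = 6.13010
  P(2)·log₂(P(2)/Q(2)) = 0.0143·log₂(0.0143/0.2939) = -0.06237
  P(3)·log₂(P(3)/Q(3)) = 0.01·log₂(0.01/0.0099) = 0.00014
  P(4)·log₂(P(4)/Q(4)) = 0.0122·log₂(0.0122/0.1275) = -0.04130
  P(5)·log₂(P(5)/Q(5)) = 0.0291·log₂(0.0291/0.5588) = -0.12406

D_KL(P||Q) = 6.13010 - 0.06237 + 0.00014 - 0.04130 - 0.12406 = 5.90251 ≈ 5.9025 bits

D_KL(Q||P) = Σ Q(x) log₂(Q(x)/P(x))

Computing term by term:
  Q(1)·log₂(Q(1)/P(1)) = 0.0099·log₂(0.0099/0.9344) = -0.06495
  Q(2)·log₂(Q(2)/P(2)) = 0.2939·log₂(0.2939/0.0143) = 1.28177
  Q(3)·log₂(Q(3)/P(3)) = 0.0099·log₂(0.0099/0.01) = -0.00014
  Q(4)·log₂(Q(4)/P(4)) = 0.1275·log₂(0.1275/0.0122) = 0.43166
  Q(5)·log₂(Q(5)/P(5)) = 0.5588·log₂(0.5588/0.0291) = 2.38230

D_KL(Q||P) = -0.06495 + 1.28177 - 0.00014 + 0.43166 + 2.38230 = 4.03064 ≈ 4.0306 bits

These are NOT equal (difference: 1.8719 bits). KL divergence is asymmetric: D_KL(P||Q) ≠ D_KL(Q||P) in general.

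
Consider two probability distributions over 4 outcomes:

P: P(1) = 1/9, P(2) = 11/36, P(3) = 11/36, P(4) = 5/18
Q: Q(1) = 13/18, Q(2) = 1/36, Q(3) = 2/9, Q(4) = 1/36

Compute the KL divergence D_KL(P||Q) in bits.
1.8201 bits

D_KL(P||Q) = Σ P(x) log₂(P(x)/Q(x))

Computing term by term:
  P(1)·log₂(P(1)/Q(1)) = (1/9)·log₂((1/9)/(13/18)) = -0.30005
  P(2)·log₂(P(2)/Q(2)) = (11/36)·log₂((11/36)/(1/36)) = 1.05705
  P(3)·log₂(P(3)/Q(3)) = (11/36)·log₂((11/36)/(2/9)) = 0.14038
  P(4)·log₂(P(4)/Q(4)) = (5/18)·log₂((5/18)/(1/36)) = 0.92276

D_KL(P||Q) = -0.30005 + 1.05705 + 0.14038 + 0.92276 = 1.82014 ≈ 1.8201 bits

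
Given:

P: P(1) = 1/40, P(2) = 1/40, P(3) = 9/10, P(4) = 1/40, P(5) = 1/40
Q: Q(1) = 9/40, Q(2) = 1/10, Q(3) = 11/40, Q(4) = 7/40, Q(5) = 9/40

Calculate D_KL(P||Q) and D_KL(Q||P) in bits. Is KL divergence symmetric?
D_KL(P||Q) = 1.2608 bits, D_KL(Q||P) = 1.6474 bits. No, KL divergence is not symmetric.

D_KL(P||Q) = Σ P(x) log₂(P(x)/Q(x))

Computing term by term:
  P(1)·log₂(P(1)/Q(1)) = (1/40)·log₂((1/40)/(9/40)) = -0.07925
  P(2)·log₂(P(2)/Q(2)) = (1/40)·log₂((1/40)/(1/10)) = -0.05000
  P(3)·log₂(P(3)/Q(3)) = (9/10)·log₂((9/10)/(11/40)) = 1.53944
  P(4)·log₂(P(4)/Q(4)) = (1/40)·log₂((1/40)/(7/40)) = -0.07018
  P(5)·log₂(P(5)/Q(5)) = (1/40)·log₂((1/40)/(9/40)) = -0.07925

D_KL(P||Q) = -0.07925 - 0.05000 + 1.53944 - 0.07018 - 0.07925 = 1.26076 ≈ 1.2608 bits

D_KL(Q||P) = Σ Q(x) log₂(Q(x)/P(x))

Computing term by term:
  Q(1)·log₂(Q(1)/P(1)) = (9/40)·log₂((9/40)/(1/40)) = 0.71323
  Q(2)·log₂(Q(2)/P(2)) = (1/10)·log₂((1/10)/(1/40)) = 0.20000
  Q(3)·log₂(Q(3)/P(3)) = (11/40)·log₂((11/40)/(9/10)) = -0.47039
  Q(4)·log₂(Q(4)/P(4)) = (7/40)·log₂((7/40)/(1/40)) = 0.49129
  Q(5)·log₂(Q(5)/P(5)) = (9/40)·log₂((9/40)/(1/40)) = 0.71323

D_KL(Q||P) = 0.71323 + 0.20000 - 0.47039 + 0.49129 + 0.71323 = 1.64736 ≈ 1.6474 bits

These are NOT equal (difference: 0.3866 bits). KL divergence is asymmetric: D_KL(P||Q) ≠ D_KL(Q||P) in general.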